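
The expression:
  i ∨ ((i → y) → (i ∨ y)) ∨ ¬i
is always true.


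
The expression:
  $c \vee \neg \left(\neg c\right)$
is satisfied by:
  {c: True}


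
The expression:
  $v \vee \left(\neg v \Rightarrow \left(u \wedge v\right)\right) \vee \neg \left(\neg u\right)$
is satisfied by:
  {v: True, u: True}
  {v: True, u: False}
  {u: True, v: False}


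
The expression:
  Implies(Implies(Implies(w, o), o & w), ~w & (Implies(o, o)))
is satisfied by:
  {w: False}


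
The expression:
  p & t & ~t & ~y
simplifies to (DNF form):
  False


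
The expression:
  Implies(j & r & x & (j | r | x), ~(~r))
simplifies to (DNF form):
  True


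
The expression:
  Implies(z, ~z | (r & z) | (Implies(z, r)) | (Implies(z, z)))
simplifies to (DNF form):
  True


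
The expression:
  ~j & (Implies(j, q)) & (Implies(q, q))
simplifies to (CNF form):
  ~j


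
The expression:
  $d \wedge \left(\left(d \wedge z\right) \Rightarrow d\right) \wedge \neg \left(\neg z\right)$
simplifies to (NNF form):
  $d \wedge z$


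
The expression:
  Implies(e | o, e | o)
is always true.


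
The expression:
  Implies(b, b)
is always true.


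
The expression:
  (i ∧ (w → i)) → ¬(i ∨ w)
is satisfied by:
  {i: False}


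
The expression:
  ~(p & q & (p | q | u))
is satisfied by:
  {p: False, q: False}
  {q: True, p: False}
  {p: True, q: False}


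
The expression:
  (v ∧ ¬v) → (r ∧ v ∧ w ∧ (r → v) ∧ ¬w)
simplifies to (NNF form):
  True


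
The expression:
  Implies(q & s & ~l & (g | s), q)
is always true.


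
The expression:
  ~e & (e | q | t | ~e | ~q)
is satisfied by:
  {e: False}


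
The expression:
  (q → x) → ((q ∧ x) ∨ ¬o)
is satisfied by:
  {q: True, o: False}
  {o: False, q: False}
  {o: True, q: True}


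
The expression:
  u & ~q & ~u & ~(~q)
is never true.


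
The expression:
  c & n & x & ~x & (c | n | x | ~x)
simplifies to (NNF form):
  False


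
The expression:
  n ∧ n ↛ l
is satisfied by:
  {n: True, l: False}


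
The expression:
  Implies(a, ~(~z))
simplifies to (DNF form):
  z | ~a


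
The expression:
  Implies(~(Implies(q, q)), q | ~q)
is always true.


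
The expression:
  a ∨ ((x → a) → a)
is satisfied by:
  {a: True, x: True}
  {a: True, x: False}
  {x: True, a: False}


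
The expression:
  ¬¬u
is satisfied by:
  {u: True}


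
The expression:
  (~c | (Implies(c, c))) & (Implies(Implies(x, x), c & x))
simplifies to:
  c & x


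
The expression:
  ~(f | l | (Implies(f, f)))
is never true.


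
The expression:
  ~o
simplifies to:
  ~o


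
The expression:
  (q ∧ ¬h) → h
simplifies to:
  h ∨ ¬q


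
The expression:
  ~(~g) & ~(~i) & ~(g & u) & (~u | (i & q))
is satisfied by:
  {i: True, g: True, u: False}


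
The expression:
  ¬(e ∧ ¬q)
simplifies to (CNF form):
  q ∨ ¬e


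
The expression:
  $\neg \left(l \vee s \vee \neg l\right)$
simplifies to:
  $\text{False}$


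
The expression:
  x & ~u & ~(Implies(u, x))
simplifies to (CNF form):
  False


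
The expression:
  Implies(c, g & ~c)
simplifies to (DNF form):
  ~c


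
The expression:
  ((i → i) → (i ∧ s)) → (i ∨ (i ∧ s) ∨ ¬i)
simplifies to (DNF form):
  True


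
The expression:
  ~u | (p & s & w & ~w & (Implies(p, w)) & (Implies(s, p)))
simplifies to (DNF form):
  ~u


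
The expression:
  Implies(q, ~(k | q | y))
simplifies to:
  ~q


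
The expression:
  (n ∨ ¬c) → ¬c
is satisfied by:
  {c: False, n: False}
  {n: True, c: False}
  {c: True, n: False}


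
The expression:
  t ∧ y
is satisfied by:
  {t: True, y: True}


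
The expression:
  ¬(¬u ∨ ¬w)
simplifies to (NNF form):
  u ∧ w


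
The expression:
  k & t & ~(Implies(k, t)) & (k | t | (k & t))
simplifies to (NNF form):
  False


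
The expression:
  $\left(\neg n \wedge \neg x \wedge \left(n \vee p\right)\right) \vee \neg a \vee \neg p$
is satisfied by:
  {n: False, p: False, a: False, x: False}
  {x: True, n: False, p: False, a: False}
  {n: True, x: False, p: False, a: False}
  {x: True, n: True, p: False, a: False}
  {a: True, x: False, n: False, p: False}
  {a: True, x: True, n: False, p: False}
  {a: True, n: True, x: False, p: False}
  {a: True, x: True, n: True, p: False}
  {p: True, a: False, n: False, x: False}
  {p: True, x: True, a: False, n: False}
  {p: True, n: True, a: False, x: False}
  {x: True, p: True, n: True, a: False}
  {p: True, a: True, x: False, n: False}


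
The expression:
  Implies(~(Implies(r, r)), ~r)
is always true.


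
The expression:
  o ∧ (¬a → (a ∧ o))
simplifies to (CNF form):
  a ∧ o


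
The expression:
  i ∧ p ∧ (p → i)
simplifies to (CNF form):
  i ∧ p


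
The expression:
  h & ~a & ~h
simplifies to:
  False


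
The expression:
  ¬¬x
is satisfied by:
  {x: True}


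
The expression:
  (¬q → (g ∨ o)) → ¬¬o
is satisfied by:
  {o: True, q: False, g: False}
  {o: True, g: True, q: False}
  {o: True, q: True, g: False}
  {o: True, g: True, q: True}
  {g: False, q: False, o: False}


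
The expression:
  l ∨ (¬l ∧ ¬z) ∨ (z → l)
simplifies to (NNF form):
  l ∨ ¬z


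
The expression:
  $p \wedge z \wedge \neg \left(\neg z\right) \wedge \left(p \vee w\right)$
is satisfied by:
  {z: True, p: True}


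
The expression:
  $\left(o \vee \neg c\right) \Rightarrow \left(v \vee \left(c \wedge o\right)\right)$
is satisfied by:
  {c: True, v: True}
  {c: True, v: False}
  {v: True, c: False}


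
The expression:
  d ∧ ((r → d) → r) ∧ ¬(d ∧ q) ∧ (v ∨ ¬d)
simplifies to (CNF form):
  d ∧ r ∧ v ∧ ¬q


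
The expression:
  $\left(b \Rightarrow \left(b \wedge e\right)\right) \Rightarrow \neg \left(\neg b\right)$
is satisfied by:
  {b: True}


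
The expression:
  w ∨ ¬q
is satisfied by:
  {w: True, q: False}
  {q: False, w: False}
  {q: True, w: True}


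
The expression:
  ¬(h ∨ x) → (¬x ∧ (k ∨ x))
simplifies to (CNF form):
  h ∨ k ∨ x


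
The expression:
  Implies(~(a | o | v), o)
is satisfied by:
  {a: True, o: True, v: True}
  {a: True, o: True, v: False}
  {a: True, v: True, o: False}
  {a: True, v: False, o: False}
  {o: True, v: True, a: False}
  {o: True, v: False, a: False}
  {v: True, o: False, a: False}


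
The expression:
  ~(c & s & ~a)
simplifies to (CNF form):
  a | ~c | ~s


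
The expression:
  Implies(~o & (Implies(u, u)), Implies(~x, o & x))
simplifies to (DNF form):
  o | x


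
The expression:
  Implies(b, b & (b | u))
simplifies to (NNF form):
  True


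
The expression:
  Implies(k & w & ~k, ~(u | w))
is always true.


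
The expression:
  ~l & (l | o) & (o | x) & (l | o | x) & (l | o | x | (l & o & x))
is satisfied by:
  {o: True, l: False}


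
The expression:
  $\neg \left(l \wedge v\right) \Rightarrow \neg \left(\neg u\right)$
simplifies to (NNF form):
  $u \vee \left(l \wedge v\right)$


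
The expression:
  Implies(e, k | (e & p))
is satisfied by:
  {p: True, k: True, e: False}
  {p: True, e: False, k: False}
  {k: True, e: False, p: False}
  {k: False, e: False, p: False}
  {p: True, k: True, e: True}
  {p: True, e: True, k: False}
  {k: True, e: True, p: False}


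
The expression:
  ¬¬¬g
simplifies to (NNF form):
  ¬g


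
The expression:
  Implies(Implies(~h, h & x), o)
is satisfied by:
  {o: True, h: False}
  {h: False, o: False}
  {h: True, o: True}


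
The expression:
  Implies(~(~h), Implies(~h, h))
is always true.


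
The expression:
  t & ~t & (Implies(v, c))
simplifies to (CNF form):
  False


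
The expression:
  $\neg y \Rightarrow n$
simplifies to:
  $n \vee y$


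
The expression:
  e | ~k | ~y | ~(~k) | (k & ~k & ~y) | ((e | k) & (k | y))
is always true.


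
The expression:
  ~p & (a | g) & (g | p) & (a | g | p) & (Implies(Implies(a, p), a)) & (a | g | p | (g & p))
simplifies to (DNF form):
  a & g & ~p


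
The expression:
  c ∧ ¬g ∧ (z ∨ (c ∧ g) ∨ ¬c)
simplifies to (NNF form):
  c ∧ z ∧ ¬g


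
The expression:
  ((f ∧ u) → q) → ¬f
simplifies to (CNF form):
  (u ∨ ¬f) ∧ (¬f ∨ ¬q)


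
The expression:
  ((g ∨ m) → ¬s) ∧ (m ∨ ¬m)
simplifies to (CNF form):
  (¬g ∨ ¬s) ∧ (¬m ∨ ¬s)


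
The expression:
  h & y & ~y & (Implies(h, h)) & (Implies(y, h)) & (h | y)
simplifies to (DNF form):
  False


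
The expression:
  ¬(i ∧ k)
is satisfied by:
  {k: False, i: False}
  {i: True, k: False}
  {k: True, i: False}


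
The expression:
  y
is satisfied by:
  {y: True}


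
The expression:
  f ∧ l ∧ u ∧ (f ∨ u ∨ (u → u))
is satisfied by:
  {u: True, f: True, l: True}


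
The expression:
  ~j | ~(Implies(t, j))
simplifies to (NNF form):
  ~j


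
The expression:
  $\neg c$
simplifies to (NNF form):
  $\neg c$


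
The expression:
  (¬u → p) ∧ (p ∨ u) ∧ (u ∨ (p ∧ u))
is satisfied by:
  {u: True}


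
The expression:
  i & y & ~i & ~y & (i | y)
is never true.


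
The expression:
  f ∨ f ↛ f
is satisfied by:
  {f: True}


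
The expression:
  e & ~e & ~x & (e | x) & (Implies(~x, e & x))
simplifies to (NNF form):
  False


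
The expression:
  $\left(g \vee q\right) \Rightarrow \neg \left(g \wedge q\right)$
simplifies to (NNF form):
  $\neg g \vee \neg q$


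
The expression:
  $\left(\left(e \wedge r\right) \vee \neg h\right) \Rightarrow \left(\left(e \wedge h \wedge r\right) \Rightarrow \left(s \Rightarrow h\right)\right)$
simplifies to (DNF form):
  $\text{True}$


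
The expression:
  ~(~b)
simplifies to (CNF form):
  b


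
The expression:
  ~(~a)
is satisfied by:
  {a: True}


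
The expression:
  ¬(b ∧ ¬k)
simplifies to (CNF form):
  k ∨ ¬b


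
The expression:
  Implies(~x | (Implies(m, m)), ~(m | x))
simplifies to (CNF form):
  ~m & ~x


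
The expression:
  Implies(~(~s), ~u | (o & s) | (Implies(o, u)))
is always true.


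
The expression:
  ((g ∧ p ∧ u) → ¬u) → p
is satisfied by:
  {p: True}


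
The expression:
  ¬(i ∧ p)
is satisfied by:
  {p: False, i: False}
  {i: True, p: False}
  {p: True, i: False}


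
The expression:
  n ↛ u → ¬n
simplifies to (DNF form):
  u ∨ ¬n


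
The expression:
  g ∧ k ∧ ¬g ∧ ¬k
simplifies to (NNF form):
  False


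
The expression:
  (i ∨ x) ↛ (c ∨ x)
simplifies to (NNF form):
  i ∧ ¬c ∧ ¬x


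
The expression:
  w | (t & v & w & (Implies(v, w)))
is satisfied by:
  {w: True}


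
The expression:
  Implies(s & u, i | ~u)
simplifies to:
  i | ~s | ~u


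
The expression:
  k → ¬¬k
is always true.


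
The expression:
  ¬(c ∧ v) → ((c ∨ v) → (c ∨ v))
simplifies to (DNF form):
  True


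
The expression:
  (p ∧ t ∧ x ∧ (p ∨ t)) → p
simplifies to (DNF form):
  True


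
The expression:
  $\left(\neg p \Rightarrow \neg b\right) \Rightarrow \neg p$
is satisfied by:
  {p: False}


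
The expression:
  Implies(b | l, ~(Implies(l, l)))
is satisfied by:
  {l: False, b: False}


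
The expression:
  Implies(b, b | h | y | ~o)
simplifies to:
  True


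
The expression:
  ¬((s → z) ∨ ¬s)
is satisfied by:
  {s: True, z: False}


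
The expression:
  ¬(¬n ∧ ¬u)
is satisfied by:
  {n: True, u: True}
  {n: True, u: False}
  {u: True, n: False}


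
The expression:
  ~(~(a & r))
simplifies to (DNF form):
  a & r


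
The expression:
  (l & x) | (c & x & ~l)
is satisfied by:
  {x: True, c: True, l: True}
  {x: True, c: True, l: False}
  {x: True, l: True, c: False}


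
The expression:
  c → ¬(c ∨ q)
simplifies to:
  ¬c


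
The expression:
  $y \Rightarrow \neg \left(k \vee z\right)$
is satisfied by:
  {z: False, y: False, k: False}
  {k: True, z: False, y: False}
  {z: True, k: False, y: False}
  {k: True, z: True, y: False}
  {y: True, k: False, z: False}


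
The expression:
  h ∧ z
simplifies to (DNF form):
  h ∧ z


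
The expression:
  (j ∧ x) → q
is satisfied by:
  {q: True, x: False, j: False}
  {q: False, x: False, j: False}
  {j: True, q: True, x: False}
  {j: True, q: False, x: False}
  {x: True, q: True, j: False}
  {x: True, q: False, j: False}
  {x: True, j: True, q: True}


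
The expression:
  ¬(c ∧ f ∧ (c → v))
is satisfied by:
  {v: False, c: False, f: False}
  {f: True, v: False, c: False}
  {c: True, v: False, f: False}
  {f: True, c: True, v: False}
  {v: True, f: False, c: False}
  {f: True, v: True, c: False}
  {c: True, v: True, f: False}


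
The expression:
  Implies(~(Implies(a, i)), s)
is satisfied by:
  {i: True, s: True, a: False}
  {i: True, s: False, a: False}
  {s: True, i: False, a: False}
  {i: False, s: False, a: False}
  {i: True, a: True, s: True}
  {i: True, a: True, s: False}
  {a: True, s: True, i: False}


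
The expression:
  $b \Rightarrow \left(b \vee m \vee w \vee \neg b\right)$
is always true.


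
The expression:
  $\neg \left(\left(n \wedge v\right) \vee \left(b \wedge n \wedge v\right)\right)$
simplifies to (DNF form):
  $\neg n \vee \neg v$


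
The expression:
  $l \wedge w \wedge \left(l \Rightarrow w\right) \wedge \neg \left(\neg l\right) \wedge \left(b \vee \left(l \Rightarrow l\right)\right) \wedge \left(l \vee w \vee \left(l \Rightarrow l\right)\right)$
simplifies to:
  $l \wedge w$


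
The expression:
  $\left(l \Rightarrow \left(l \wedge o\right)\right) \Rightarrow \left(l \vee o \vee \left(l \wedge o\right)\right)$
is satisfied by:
  {o: True, l: True}
  {o: True, l: False}
  {l: True, o: False}


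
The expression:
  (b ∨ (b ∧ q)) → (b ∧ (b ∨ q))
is always true.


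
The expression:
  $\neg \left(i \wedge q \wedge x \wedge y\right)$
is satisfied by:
  {y: False, q: False, x: False, i: False}
  {i: True, y: False, q: False, x: False}
  {x: True, y: False, q: False, i: False}
  {i: True, x: True, y: False, q: False}
  {q: True, i: False, y: False, x: False}
  {i: True, q: True, y: False, x: False}
  {x: True, q: True, i: False, y: False}
  {i: True, x: True, q: True, y: False}
  {y: True, x: False, q: False, i: False}
  {i: True, y: True, x: False, q: False}
  {x: True, y: True, i: False, q: False}
  {i: True, x: True, y: True, q: False}
  {q: True, y: True, x: False, i: False}
  {i: True, q: True, y: True, x: False}
  {x: True, q: True, y: True, i: False}


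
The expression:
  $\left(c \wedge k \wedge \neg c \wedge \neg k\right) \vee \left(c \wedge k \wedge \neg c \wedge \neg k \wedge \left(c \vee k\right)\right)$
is never true.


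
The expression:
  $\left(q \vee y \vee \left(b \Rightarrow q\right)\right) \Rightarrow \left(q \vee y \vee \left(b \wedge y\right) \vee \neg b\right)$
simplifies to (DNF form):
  $\text{True}$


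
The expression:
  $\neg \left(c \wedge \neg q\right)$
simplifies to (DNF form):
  $q \vee \neg c$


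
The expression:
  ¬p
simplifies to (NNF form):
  ¬p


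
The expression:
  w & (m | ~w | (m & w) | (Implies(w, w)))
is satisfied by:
  {w: True}


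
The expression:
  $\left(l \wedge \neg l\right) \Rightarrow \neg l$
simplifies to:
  $\text{True}$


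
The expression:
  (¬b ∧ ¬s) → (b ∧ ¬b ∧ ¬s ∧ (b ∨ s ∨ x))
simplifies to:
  b ∨ s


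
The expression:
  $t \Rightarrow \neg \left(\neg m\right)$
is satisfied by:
  {m: True, t: False}
  {t: False, m: False}
  {t: True, m: True}


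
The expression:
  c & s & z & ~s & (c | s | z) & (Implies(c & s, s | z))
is never true.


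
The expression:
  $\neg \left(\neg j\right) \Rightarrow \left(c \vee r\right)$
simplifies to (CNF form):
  $c \vee r \vee \neg j$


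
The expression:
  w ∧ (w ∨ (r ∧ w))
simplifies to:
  w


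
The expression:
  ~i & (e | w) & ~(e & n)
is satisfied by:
  {w: True, n: False, i: False, e: False}
  {e: True, w: True, n: False, i: False}
  {e: True, n: False, w: False, i: False}
  {w: True, n: True, e: False, i: False}


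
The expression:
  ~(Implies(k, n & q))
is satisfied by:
  {k: True, q: False, n: False}
  {n: True, k: True, q: False}
  {q: True, k: True, n: False}


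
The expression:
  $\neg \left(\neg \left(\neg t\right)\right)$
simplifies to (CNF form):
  $\neg t$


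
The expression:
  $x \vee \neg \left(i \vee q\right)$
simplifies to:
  $x \vee \left(\neg i \wedge \neg q\right)$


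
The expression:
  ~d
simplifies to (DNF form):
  ~d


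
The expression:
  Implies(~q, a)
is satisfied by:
  {a: True, q: True}
  {a: True, q: False}
  {q: True, a: False}


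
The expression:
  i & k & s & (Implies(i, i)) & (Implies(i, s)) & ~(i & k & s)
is never true.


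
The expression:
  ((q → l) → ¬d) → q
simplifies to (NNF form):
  d ∨ q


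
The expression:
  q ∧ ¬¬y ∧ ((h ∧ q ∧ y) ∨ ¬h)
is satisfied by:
  {y: True, q: True}


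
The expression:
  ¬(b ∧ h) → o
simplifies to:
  o ∨ (b ∧ h)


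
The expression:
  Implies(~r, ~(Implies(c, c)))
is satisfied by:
  {r: True}


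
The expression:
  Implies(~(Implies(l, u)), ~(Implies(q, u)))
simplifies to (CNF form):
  q | u | ~l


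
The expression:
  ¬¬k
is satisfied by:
  {k: True}


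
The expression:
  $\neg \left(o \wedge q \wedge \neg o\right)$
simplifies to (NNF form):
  $\text{True}$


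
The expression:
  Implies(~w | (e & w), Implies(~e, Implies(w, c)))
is always true.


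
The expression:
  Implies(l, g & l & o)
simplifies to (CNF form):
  (g | ~l) & (o | ~l)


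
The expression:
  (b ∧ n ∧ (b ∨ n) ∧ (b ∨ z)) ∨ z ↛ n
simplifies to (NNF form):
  (b ∧ n) ∨ (z ∧ ¬n)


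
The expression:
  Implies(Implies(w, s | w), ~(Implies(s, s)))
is never true.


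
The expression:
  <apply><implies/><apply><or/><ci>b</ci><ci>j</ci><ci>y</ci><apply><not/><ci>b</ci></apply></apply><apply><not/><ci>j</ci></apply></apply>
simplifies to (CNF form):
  <apply><not/><ci>j</ci></apply>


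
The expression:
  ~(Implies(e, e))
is never true.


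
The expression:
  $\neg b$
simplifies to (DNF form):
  $\neg b$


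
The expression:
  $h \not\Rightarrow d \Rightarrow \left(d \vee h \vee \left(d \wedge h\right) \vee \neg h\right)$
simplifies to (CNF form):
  $\text{True}$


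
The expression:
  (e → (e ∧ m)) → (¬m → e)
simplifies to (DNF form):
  e ∨ m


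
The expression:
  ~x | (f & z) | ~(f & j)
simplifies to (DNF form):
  z | ~f | ~j | ~x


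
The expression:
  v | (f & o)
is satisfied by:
  {v: True, f: True, o: True}
  {v: True, f: True, o: False}
  {v: True, o: True, f: False}
  {v: True, o: False, f: False}
  {f: True, o: True, v: False}


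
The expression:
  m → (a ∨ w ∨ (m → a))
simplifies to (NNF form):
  a ∨ w ∨ ¬m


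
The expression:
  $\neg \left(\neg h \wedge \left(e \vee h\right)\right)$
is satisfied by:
  {h: True, e: False}
  {e: False, h: False}
  {e: True, h: True}


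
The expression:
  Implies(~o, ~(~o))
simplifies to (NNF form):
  o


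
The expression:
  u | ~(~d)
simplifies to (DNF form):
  d | u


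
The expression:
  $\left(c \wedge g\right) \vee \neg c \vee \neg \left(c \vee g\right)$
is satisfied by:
  {g: True, c: False}
  {c: False, g: False}
  {c: True, g: True}


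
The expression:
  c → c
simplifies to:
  True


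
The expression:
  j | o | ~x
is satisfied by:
  {o: True, j: True, x: False}
  {o: True, j: False, x: False}
  {j: True, o: False, x: False}
  {o: False, j: False, x: False}
  {x: True, o: True, j: True}
  {x: True, o: True, j: False}
  {x: True, j: True, o: False}


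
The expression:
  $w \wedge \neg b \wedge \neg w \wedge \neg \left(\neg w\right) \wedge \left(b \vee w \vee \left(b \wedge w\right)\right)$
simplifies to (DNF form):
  $\text{False}$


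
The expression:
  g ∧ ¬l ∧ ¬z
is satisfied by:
  {g: True, z: False, l: False}


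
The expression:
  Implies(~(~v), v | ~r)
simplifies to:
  True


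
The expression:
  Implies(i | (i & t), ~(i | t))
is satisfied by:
  {i: False}


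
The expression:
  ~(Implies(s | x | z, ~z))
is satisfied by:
  {z: True}


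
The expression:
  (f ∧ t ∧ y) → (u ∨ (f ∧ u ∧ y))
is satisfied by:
  {u: True, t: False, y: False, f: False}
  {u: False, t: False, y: False, f: False}
  {f: True, u: True, t: False, y: False}
  {f: True, u: False, t: False, y: False}
  {y: True, u: True, t: False, f: False}
  {y: True, u: False, t: False, f: False}
  {f: True, y: True, u: True, t: False}
  {f: True, y: True, u: False, t: False}
  {t: True, u: True, f: False, y: False}
  {t: True, u: False, f: False, y: False}
  {f: True, t: True, u: True, y: False}
  {f: True, t: True, u: False, y: False}
  {y: True, t: True, u: True, f: False}
  {y: True, t: True, u: False, f: False}
  {y: True, t: True, f: True, u: True}


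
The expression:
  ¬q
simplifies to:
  ¬q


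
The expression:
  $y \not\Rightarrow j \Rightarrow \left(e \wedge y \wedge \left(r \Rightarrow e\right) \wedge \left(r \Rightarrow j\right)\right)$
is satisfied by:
  {j: True, e: True, y: False, r: False}
  {j: True, e: False, y: False, r: False}
  {r: True, j: True, e: True, y: False}
  {r: True, j: True, e: False, y: False}
  {e: True, r: False, j: False, y: False}
  {r: False, e: False, j: False, y: False}
  {r: True, e: True, j: False, y: False}
  {r: True, e: False, j: False, y: False}
  {y: True, j: True, e: True, r: False}
  {y: True, j: True, e: False, r: False}
  {r: True, y: True, j: True, e: True}
  {r: True, y: True, j: True, e: False}
  {y: True, e: True, j: False, r: False}


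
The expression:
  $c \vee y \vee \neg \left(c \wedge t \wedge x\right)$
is always true.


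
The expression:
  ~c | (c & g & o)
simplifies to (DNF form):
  ~c | (g & o)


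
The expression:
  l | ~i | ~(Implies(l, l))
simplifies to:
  l | ~i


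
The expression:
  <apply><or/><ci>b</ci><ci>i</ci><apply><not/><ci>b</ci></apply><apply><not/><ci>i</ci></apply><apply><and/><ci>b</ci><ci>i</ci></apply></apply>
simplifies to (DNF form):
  <true/>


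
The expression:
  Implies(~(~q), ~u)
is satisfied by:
  {u: False, q: False}
  {q: True, u: False}
  {u: True, q: False}


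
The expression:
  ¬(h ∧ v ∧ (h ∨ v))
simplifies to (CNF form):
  ¬h ∨ ¬v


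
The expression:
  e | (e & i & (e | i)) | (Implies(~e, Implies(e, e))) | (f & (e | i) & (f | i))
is always true.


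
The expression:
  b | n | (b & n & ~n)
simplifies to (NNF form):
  b | n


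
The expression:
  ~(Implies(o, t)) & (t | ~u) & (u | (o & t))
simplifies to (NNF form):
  False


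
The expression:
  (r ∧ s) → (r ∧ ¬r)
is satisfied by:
  {s: False, r: False}
  {r: True, s: False}
  {s: True, r: False}


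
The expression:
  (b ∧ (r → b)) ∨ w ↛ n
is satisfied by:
  {b: True, w: True, n: False}
  {b: True, w: False, n: False}
  {b: True, n: True, w: True}
  {b: True, n: True, w: False}
  {w: True, n: False, b: False}


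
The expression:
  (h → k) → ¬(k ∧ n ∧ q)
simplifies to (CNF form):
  ¬k ∨ ¬n ∨ ¬q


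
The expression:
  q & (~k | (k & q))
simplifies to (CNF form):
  q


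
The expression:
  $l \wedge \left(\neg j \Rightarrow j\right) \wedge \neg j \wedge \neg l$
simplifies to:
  $\text{False}$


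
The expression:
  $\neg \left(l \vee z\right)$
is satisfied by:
  {z: False, l: False}


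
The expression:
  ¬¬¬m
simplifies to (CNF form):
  ¬m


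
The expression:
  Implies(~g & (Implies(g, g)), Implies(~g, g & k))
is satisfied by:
  {g: True}


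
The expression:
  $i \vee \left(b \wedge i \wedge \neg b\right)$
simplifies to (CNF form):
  $i$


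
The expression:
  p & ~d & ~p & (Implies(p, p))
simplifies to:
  False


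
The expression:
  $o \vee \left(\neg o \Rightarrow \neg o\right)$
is always true.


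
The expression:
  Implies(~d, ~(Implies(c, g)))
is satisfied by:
  {d: True, c: True, g: False}
  {d: True, g: False, c: False}
  {d: True, c: True, g: True}
  {d: True, g: True, c: False}
  {c: True, g: False, d: False}


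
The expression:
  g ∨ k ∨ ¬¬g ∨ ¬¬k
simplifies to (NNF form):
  g ∨ k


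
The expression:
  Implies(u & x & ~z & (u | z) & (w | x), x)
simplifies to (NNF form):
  True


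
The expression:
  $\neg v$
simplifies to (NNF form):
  $\neg v$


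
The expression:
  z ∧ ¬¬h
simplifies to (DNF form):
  h ∧ z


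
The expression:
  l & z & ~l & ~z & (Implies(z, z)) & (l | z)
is never true.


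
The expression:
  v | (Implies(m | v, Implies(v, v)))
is always true.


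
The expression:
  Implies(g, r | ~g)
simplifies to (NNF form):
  r | ~g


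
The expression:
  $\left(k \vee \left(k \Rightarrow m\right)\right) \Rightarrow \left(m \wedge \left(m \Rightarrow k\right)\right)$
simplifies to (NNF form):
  $k \wedge m$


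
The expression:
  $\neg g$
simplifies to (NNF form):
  $\neg g$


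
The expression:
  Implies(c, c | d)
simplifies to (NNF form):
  True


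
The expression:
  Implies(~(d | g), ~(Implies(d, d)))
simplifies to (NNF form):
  d | g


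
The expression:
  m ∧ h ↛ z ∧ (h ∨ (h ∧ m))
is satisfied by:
  {h: True, m: True, z: False}


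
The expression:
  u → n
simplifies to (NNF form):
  n ∨ ¬u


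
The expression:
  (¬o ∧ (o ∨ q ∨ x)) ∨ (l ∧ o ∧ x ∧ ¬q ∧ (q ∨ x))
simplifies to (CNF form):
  (l ∨ ¬o) ∧ (q ∨ x) ∧ (¬o ∨ ¬q)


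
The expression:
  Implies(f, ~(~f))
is always true.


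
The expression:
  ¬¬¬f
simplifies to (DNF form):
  ¬f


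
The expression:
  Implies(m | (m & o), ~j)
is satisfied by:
  {m: False, j: False}
  {j: True, m: False}
  {m: True, j: False}


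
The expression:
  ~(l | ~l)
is never true.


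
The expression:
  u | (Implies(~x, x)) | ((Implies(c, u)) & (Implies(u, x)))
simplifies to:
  u | x | ~c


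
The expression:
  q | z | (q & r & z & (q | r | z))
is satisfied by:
  {q: True, z: True}
  {q: True, z: False}
  {z: True, q: False}


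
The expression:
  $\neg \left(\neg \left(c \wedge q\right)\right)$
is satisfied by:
  {c: True, q: True}


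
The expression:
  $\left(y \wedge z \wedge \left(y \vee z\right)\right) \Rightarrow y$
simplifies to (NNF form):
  $\text{True}$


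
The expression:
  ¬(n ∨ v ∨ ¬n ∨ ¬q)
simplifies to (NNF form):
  False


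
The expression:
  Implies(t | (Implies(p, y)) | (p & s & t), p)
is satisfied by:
  {p: True}


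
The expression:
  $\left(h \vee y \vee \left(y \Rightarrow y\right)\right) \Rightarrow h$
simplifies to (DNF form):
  $h$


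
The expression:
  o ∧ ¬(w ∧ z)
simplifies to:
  o ∧ (¬w ∨ ¬z)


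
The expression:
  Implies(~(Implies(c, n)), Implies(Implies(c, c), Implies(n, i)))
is always true.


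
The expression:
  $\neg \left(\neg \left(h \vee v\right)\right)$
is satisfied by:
  {v: True, h: True}
  {v: True, h: False}
  {h: True, v: False}


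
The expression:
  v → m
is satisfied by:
  {m: True, v: False}
  {v: False, m: False}
  {v: True, m: True}


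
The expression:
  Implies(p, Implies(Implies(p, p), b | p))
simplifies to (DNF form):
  True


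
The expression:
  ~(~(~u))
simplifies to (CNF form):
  ~u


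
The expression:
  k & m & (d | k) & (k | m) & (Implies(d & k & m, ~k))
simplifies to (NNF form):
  k & m & ~d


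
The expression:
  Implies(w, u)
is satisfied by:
  {u: True, w: False}
  {w: False, u: False}
  {w: True, u: True}


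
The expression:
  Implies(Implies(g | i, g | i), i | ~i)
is always true.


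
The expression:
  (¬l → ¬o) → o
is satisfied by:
  {o: True}


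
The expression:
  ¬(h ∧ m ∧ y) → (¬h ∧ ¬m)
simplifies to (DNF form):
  (m ∧ ¬m) ∨ (¬h ∧ ¬m) ∨ (h ∧ m ∧ y) ∨ (h ∧ m ∧ ¬m) ∨ (h ∧ y ∧ ¬h) ∨ (h ∧ ¬h ∧ ¬m) ∨ (m ∧ y ∧ ¬m) ∨ (y ∧ ¬h ∧ ¬m)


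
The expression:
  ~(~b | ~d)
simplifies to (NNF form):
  b & d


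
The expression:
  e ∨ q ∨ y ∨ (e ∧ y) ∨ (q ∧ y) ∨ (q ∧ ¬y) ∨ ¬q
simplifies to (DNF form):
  True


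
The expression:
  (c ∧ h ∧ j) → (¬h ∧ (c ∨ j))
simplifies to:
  ¬c ∨ ¬h ∨ ¬j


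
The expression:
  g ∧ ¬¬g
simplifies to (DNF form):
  g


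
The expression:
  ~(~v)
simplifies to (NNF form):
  v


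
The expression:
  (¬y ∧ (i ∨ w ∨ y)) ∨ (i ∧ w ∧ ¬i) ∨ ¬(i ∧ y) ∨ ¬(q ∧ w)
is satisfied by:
  {w: False, q: False, y: False, i: False}
  {i: True, w: False, q: False, y: False}
  {y: True, w: False, q: False, i: False}
  {i: True, y: True, w: False, q: False}
  {q: True, i: False, w: False, y: False}
  {i: True, q: True, w: False, y: False}
  {y: True, q: True, i: False, w: False}
  {i: True, y: True, q: True, w: False}
  {w: True, y: False, q: False, i: False}
  {i: True, w: True, y: False, q: False}
  {y: True, w: True, i: False, q: False}
  {i: True, y: True, w: True, q: False}
  {q: True, w: True, y: False, i: False}
  {i: True, q: True, w: True, y: False}
  {y: True, q: True, w: True, i: False}


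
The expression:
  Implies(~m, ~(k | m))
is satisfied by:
  {m: True, k: False}
  {k: False, m: False}
  {k: True, m: True}


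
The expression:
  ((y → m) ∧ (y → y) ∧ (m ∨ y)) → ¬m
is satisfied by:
  {m: False}


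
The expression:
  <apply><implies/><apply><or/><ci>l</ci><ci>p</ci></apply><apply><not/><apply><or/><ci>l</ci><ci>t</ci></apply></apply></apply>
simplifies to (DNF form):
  <apply><or/><apply><and/><apply><not/><ci>l</ci></apply><apply><not/><ci>p</ci></apply></apply><apply><and/><apply><not/><ci>l</ci></apply><apply><not/><ci>t</ci></apply></apply></apply>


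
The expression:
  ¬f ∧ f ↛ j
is never true.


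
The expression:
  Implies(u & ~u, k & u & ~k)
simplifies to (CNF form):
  True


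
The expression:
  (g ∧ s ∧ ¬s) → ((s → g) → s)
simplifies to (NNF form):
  True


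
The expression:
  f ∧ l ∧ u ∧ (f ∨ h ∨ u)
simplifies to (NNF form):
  f ∧ l ∧ u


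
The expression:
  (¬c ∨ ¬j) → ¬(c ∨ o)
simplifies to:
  (c ∧ j) ∨ (¬c ∧ ¬o)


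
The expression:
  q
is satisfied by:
  {q: True}


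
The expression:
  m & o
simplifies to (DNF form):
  m & o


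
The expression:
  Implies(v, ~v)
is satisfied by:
  {v: False}


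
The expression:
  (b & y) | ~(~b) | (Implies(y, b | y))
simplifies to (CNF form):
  True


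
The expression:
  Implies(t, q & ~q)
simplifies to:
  ~t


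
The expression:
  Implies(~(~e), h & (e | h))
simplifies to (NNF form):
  h | ~e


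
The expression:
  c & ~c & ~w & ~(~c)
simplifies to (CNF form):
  False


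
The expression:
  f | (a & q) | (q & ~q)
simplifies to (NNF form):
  f | (a & q)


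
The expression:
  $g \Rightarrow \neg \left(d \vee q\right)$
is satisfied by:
  {d: False, g: False, q: False}
  {q: True, d: False, g: False}
  {d: True, q: False, g: False}
  {q: True, d: True, g: False}
  {g: True, q: False, d: False}


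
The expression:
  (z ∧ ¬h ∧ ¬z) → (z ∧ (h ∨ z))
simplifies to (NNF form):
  True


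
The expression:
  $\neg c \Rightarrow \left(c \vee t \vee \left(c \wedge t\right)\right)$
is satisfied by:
  {t: True, c: True}
  {t: True, c: False}
  {c: True, t: False}


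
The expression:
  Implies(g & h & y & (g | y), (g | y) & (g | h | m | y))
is always true.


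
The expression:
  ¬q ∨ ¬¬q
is always true.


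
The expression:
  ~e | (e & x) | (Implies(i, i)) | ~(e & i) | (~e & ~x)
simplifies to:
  True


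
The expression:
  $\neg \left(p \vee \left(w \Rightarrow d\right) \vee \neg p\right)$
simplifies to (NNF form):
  $\text{False}$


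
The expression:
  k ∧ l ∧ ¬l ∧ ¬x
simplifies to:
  False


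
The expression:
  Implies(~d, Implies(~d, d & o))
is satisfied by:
  {d: True}


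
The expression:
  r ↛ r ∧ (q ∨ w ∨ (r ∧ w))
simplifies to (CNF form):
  False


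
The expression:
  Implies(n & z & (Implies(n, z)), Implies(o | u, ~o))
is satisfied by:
  {o: False, z: False, n: False}
  {n: True, o: False, z: False}
  {z: True, o: False, n: False}
  {n: True, z: True, o: False}
  {o: True, n: False, z: False}
  {n: True, o: True, z: False}
  {z: True, o: True, n: False}


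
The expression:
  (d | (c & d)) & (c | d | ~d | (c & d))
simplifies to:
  d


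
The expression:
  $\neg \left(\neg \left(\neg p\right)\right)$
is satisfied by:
  {p: False}


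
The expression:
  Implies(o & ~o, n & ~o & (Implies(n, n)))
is always true.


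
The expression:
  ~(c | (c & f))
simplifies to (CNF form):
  ~c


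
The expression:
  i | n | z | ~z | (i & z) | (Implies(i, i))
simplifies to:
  True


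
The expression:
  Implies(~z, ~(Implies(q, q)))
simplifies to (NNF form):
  z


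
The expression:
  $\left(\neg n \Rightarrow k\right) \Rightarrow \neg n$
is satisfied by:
  {n: False}


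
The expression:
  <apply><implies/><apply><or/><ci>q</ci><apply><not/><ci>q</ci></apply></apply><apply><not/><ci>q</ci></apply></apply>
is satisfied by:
  {q: False}


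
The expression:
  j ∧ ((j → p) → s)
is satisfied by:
  {j: True, s: True, p: False}
  {j: True, p: False, s: False}
  {j: True, s: True, p: True}


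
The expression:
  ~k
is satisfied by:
  {k: False}


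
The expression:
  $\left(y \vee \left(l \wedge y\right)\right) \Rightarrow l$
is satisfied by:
  {l: True, y: False}
  {y: False, l: False}
  {y: True, l: True}


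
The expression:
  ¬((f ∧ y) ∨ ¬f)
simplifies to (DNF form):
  f ∧ ¬y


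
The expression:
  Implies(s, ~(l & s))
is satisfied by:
  {l: False, s: False}
  {s: True, l: False}
  {l: True, s: False}


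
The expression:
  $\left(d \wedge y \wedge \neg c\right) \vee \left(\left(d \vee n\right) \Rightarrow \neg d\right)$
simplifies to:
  $\left(y \wedge \neg c\right) \vee \neg d$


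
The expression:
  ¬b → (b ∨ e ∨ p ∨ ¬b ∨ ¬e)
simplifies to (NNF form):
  True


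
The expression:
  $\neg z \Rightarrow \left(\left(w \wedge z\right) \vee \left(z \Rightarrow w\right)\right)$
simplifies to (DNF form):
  $\text{True}$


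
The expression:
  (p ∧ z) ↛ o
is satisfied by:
  {z: True, p: True, o: False}


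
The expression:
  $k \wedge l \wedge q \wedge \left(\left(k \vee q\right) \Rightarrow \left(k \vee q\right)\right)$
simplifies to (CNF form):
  $k \wedge l \wedge q$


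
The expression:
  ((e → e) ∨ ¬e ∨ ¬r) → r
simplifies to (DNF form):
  r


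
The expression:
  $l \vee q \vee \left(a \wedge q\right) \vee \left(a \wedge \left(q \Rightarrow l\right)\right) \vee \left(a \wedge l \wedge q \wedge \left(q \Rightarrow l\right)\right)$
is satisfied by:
  {a: True, q: True, l: True}
  {a: True, q: True, l: False}
  {a: True, l: True, q: False}
  {a: True, l: False, q: False}
  {q: True, l: True, a: False}
  {q: True, l: False, a: False}
  {l: True, q: False, a: False}


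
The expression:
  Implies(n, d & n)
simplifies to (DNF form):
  d | ~n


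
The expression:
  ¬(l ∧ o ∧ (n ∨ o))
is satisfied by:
  {l: False, o: False}
  {o: True, l: False}
  {l: True, o: False}


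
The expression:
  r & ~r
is never true.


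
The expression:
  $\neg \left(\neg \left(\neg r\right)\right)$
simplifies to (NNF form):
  $\neg r$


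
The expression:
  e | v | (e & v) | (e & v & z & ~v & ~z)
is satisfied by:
  {v: True, e: True}
  {v: True, e: False}
  {e: True, v: False}


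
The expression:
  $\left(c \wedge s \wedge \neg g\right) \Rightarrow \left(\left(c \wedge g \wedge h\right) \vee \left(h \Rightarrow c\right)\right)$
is always true.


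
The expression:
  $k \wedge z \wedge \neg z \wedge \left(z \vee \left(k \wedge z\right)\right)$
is never true.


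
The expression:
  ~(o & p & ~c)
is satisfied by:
  {c: True, p: False, o: False}
  {p: False, o: False, c: False}
  {o: True, c: True, p: False}
  {o: True, p: False, c: False}
  {c: True, p: True, o: False}
  {p: True, c: False, o: False}
  {o: True, p: True, c: True}


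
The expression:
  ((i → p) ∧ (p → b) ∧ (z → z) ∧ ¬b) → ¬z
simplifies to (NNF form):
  b ∨ i ∨ p ∨ ¬z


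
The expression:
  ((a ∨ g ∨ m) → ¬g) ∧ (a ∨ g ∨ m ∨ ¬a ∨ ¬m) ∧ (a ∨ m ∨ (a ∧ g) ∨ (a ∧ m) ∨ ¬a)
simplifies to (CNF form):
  ¬g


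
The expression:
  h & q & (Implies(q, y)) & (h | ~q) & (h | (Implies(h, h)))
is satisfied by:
  {h: True, y: True, q: True}


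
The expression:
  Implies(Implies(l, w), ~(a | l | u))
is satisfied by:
  {l: True, w: False, u: False, a: False}
  {a: True, l: True, w: False, u: False}
  {l: True, u: True, w: False, a: False}
  {a: True, l: True, u: True, w: False}
  {a: False, w: False, u: False, l: False}
  {w: True, a: False, u: False, l: False}


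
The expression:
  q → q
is always true.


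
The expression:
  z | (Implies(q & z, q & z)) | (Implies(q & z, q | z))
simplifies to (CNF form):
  True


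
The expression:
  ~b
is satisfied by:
  {b: False}


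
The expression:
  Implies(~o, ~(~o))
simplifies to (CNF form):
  o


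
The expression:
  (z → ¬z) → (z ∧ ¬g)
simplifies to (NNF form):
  z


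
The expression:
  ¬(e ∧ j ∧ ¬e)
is always true.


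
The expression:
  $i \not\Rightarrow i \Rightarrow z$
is always true.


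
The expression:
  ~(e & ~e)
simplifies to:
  True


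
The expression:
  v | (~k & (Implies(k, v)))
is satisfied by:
  {v: True, k: False}
  {k: False, v: False}
  {k: True, v: True}


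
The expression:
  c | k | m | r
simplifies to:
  c | k | m | r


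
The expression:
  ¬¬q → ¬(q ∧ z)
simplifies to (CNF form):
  ¬q ∨ ¬z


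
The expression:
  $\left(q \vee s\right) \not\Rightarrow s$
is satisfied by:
  {q: True, s: False}


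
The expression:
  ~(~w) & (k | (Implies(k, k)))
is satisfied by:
  {w: True}


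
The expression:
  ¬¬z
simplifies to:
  z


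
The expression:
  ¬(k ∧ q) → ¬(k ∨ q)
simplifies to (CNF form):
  (k ∨ ¬k) ∧ (k ∨ ¬q) ∧ (q ∨ ¬k) ∧ (q ∨ ¬q)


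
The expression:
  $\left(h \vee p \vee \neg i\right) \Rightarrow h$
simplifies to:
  $h \vee \left(i \wedge \neg p\right)$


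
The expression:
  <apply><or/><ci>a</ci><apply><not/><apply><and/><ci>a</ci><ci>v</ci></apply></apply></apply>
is always true.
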